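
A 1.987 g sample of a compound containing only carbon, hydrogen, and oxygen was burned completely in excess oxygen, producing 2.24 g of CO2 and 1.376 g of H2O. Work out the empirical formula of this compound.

mol C = 2.24 / 44.01 = 0.05090; mass C = 0.05090 × 12.01 = 0.6113 g
mol H = 2 × (1.376 / 18.02) = 0.1527; mass H = 0.1527 × 1.008 = 0.1539 g
mass O = 1.987 − (0.7652) = 1.222 g → mol O = 0.07636
Divide by the smallest (0.0509 mol C): C 1.000, H 3.001, O 1.500
×2: C 2.00, H 6.00, O 3.00 → C2H6O3

C2H6O3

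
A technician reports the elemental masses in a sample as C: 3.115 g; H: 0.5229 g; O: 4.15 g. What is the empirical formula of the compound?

CH2O

n(C) = 3.115/12.01 = 0.2594, n(H) = 0.5229/1.008 = 0.5188, n(O) = 4.15/16.00 = 0.2594
Smallest is C at 0.2594 mol; normalising gives C 1.000, H 2.000, O 1.000
≈ 1:2:1 → CH2O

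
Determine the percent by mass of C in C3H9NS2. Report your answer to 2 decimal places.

Molar mass = 3(12.01) + 9(1.008) + 1(14.01) + 2(32.07) = 123.252 g/mol
Mass of C per mole = 3 × 12.01 = 36.030 g
% C = 36.030 / 123.252 × 100 = 29.23%

29.23%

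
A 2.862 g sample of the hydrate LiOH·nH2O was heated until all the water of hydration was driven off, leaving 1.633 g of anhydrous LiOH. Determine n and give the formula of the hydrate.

Mass of water lost = 2.862 − 1.633 = 1.229 g → 1.229 / 18.02 = 0.0682 mol H2O
Molar mass of LiOH = 23.95 g/mol → mol LiOH = 1.633 / 23.95 = 0.06819
n = 0.0682 / 0.06819 = 1.00 ≈ 1 → LiOH·H2O

LiOH·H2O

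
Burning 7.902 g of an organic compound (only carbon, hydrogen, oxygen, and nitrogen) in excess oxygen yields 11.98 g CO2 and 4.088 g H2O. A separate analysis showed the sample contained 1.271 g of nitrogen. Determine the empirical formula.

mol C = 11.98 / 44.01 = 0.2722; mass C = 0.2722 × 12.01 = 3.269 g
mol H = 2 × (4.088 / 18.02) = 0.4537; mass H = 0.4537 × 1.008 = 0.4573 g
mol N = 1.271 / 14.01 = 0.09072
mass O = 7.902 − (4.998) = 2.904 g → mol O = 0.1815
Ratios (÷ 0.09072): C 3.001, H 5.001, N 1.000, O 2.001
≈ 3:5:1:2 → C3H5NO2

C3H5NO2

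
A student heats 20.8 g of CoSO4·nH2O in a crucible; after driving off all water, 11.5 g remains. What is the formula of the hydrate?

Mass of water lost = 20.8 − 11.5 = 9.3 g → 9.3 / 18.02 = 0.5161 mol H2O
Molar mass of CoSO4 = 155.00 g/mol → mol CoSO4 = 11.5 / 155.00 = 0.07419
n = 0.5161 / 0.07419 = 6.96 ≈ 7 → CoSO4·7H2O

CoSO4·7H2O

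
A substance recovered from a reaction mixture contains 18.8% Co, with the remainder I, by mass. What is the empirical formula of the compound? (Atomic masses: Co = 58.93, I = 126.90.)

Assume 100 g: 18.8 g Co, 81.2 g I.
Moles — Co: 18.8 / 58.93 = 0.319 mol; I: 81.2 / 126.90 = 0.6399 mol
Divide by the smallest (0.319 mol Co): Co 1.000, I 2.006
Ratio ≈ 1:2, so the empirical formula is CoI2

CoI2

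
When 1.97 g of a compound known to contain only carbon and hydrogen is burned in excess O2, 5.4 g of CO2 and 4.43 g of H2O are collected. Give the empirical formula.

mol C = 5.4 / 44.01 = 0.1227; mass C = 0.1227 × 12.01 = 1.474 g
mol H = 2 × (4.43 / 18.02) = 0.4917; mass H = 0.4917 × 1.008 = 0.4956 g
Divide by the smallest (0.1227 mol C): C 1.000, H 4.007
≈ 1:4 → CH4

CH4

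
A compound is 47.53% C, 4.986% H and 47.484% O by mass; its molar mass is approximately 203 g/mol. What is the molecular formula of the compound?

Assume 100 g: 47.53 g C, 4.986 g H, 47.484 g O.
n(C) = 47.53/12.01 = 3.958, n(H) = 4.986/1.008 = 4.946, n(O) = 47.484/16.00 = 2.968
Divide by the smallest (2.968 mol O): C 1.334, H 1.667, O 1.000
Scaling by 3: C 4.00, H 5.00, O 3.00 → C4H5O3
Empirical-formula mass = 101.08 g/mol
n = 203 / 101.08 = 2.01 ≈ 2
Molecular formula = (C4H5O3)×2 = C8H10O6

C8H10O6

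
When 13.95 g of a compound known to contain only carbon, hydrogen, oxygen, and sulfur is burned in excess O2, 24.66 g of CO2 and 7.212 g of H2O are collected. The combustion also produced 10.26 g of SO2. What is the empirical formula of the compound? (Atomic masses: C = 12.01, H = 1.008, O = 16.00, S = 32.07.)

mol C = 24.66 / 44.01 = 0.5603; mass C = 0.5603 × 12.01 = 6.730 g
mol H = 2 × (7.212 / 18.02) = 0.8004; mass H = 0.8004 × 1.008 = 0.8068 g
mol S = 10.26 / 64.07 = 0.1601; mass S = 5.136 g
mass O = 13.95 − (12.67) = 1.278 g → mol O = 0.07988
Ratios (÷ 0.07988): C 7.015, H 10.021, O 1.000, S 2.005
Ratio ≈ 7:10:1:2, so the empirical formula is C7H10OS2

C7H10OS2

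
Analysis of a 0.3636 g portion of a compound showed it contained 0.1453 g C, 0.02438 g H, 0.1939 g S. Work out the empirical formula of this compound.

C2H4S

C: 0.1453 g ÷ 12.01 g/mol = 0.0121 mol
H: 0.02438 g ÷ 1.008 g/mol = 0.02419 mol
S: 0.1939 g ÷ 32.07 g/mol = 0.006046 mol
Smallest is S at 0.006046 mol; normalising gives C 2.001, H 4.000, S 1.000
→ C2H4S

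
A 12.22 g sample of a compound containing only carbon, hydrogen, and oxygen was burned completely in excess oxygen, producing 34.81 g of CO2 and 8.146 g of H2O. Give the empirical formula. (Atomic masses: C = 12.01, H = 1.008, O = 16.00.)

mol C = 34.81 / 44.01 = 0.7910; mass C = 0.7910 × 12.01 = 9.499 g
mol H = 2 × (8.146 / 18.02) = 0.9041; mass H = 0.9041 × 1.008 = 0.9113 g
mass O = 12.22 − (10.41) = 1.809 g → mol O = 0.1131
Smallest is O at 0.1131 mol; normalising gives C 6.995, H 7.995, O 1.000
≈ 7:8:1 → C7H8O

C7H8O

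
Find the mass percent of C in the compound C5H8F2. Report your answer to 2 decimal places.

Molar mass = 5(12.01) + 8(1.008) + 2(19.00) = 106.114 g/mol
Mass of C per mole = 5 × 12.01 = 60.050 g
% C = 60.050 / 106.114 × 100 = 56.59%

56.59%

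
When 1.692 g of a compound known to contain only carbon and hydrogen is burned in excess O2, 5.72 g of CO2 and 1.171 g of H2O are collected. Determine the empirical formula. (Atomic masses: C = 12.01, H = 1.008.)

mol C = 5.72 / 44.01 = 0.1300; mass C = 0.1300 × 12.01 = 1.561 g
mol H = 2 × (1.171 / 18.02) = 0.1300; mass H = 0.1300 × 1.008 = 0.1310 g
Divide by the smallest (0.13 mol H): C 1.000, H 1.000
→ CH

CH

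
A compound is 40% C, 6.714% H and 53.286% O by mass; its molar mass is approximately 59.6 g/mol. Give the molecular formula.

C2H4O2

Assume 100 g: 40 g C, 6.714 g H, 53.286 g O.
n(C) = 40/12.01 = 3.331, n(H) = 6.714/1.008 = 6.661, n(O) = 53.286/16.00 = 3.33
Ratios (÷ 3.33): C 1.000, H 2.000, O 1.000
→ CH2O
Empirical-formula mass = 30.03 g/mol
n = 59.6 / 30.03 = 1.98 ≈ 2
Molecular formula = (CH2O)×2 = C2H4O2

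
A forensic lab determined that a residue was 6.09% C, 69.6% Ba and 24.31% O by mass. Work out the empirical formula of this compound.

Assume 100 g: 6.09 g C, 69.6 g Ba, 24.31 g O.
n(C) = 6.09/12.01 = 0.5071, n(Ba) = 69.6/137.33 = 0.5068, n(O) = 24.31/16.00 = 1.519
Ratios (÷ 0.5068): C 1.001, Ba 1.000, O 2.998
Ratio ≈ 1:1:3, so the empirical formula is CBaO3

CBaO3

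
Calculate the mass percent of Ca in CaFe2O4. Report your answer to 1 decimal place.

Molar mass = 1(40.08) + 2(55.85) + 4(16.00) = 215.780 g/mol
Mass of Ca per mole = 1 × 40.08 = 40.080 g
% Ca = 40.080 / 215.780 × 100 = 18.6%

18.6%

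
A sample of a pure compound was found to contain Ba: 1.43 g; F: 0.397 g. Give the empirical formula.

BaF2

Ba: 1.43 g ÷ 137.33 g/mol = 0.01041 mol
F: 0.397 g ÷ 19.00 g/mol = 0.02089 mol
Ratios (÷ 0.01041): Ba 1.000, F 2.007
→ BaF2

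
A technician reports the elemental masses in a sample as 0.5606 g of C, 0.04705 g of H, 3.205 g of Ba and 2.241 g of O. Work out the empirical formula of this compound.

Moles — C: 0.5606 / 12.01 = 0.04668 mol; H: 0.04705 / 1.008 = 0.04668 mol; Ba: 3.205 / 137.33 = 0.02334 mol; O: 2.241 / 16.00 = 0.1401 mol
Smallest is Ba at 0.02334 mol; normalising gives C 2.000, H 2.000, Ba 1.000, O 6.001
Ratio ≈ 2:2:1:6, so the empirical formula is C2H2BaO6

C2H2BaO6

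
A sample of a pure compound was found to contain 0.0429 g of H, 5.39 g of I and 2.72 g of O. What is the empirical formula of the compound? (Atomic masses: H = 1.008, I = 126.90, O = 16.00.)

n(H) = 0.0429/1.008 = 0.04256, n(I) = 5.39/126.90 = 0.04247, n(O) = 2.72/16.00 = 0.17
Divide by the smallest (0.04247 mol I): H 1.002, I 1.000, O 4.002
Ratio ≈ 1:1:4, so the empirical formula is HIO4

HIO4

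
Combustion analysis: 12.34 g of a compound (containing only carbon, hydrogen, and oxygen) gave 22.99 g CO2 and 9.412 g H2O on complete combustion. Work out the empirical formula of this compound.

mol C = 22.99 / 44.01 = 0.5224; mass C = 0.5224 × 12.01 = 6.274 g
mol H = 2 × (9.412 / 18.02) = 1.045; mass H = 1.045 × 1.008 = 1.053 g
mass O = 12.34 − (7.327) = 5.013 g → mol O = 0.3133
Ratios (÷ 0.3133): C 1.667, H 3.334, O 1.000
Multiply by 3: C 5.00, H 10.00, O 3.00 → C5H10O3

C5H10O3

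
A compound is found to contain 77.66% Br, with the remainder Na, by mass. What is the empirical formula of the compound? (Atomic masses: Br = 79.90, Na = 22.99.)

BrNa

Assume 100 g: 77.66 g Br, 22.34 g Na.
Moles — Br: 77.66 / 79.90 = 0.972 mol; Na: 22.34 / 22.99 = 0.9717 mol
Ratios (÷ 0.9717): Br 1.000, Na 1.000
→ BrNa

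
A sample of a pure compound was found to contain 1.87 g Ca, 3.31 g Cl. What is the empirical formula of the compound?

CaCl2

Moles — Ca: 1.87 / 40.08 = 0.04666 mol; Cl: 3.31 / 35.45 = 0.09337 mol
Smallest is Ca at 0.04666 mol; normalising gives Ca 1.000, Cl 2.001
≈ 1:2 → CaCl2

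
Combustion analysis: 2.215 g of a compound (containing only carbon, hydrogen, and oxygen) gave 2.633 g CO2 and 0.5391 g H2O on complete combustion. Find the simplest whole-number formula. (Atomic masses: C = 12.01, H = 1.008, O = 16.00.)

C2H2O3

mol C = 2.633 / 44.01 = 0.05983; mass C = 0.05983 × 12.01 = 0.7185 g
mol H = 2 × (0.5391 / 18.02) = 0.05983; mass H = 0.05983 × 1.008 = 0.06031 g
mass O = 2.215 − (0.7788) = 1.436 g → mol O = 0.08976
Divide by the smallest (0.05983 mol C): C 1.000, H 1.000, O 1.500
Multiply by 2: C 2.00, H 2.00, O 3.00 → C2H2O3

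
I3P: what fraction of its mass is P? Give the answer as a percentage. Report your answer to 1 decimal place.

Molar mass = 3(126.90) + 1(30.97) = 411.670 g/mol
Mass of P per mole = 1 × 30.97 = 30.970 g
% P = 30.970 / 411.670 × 100 = 7.5%

7.5%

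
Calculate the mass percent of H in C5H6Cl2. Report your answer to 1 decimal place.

4.4%

Molar mass = 5(12.01) + 6(1.008) + 2(35.45) = 136.998 g/mol
Mass of H per mole = 6 × 1.008 = 6.048 g
% H = 6.048 / 136.998 × 100 = 4.4%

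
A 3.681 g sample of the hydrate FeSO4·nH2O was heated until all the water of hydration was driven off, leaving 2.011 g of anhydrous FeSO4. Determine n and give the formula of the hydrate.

FeSO4·7H2O

Mass of water lost = 3.681 − 2.011 = 1.67 g → 1.67 / 18.02 = 0.09267 mol H2O
Molar mass of FeSO4 = 151.92 g/mol → mol FeSO4 = 2.011 / 151.92 = 0.01324
n = 0.09267 / 0.01324 = 7.00 ≈ 7 → FeSO4·7H2O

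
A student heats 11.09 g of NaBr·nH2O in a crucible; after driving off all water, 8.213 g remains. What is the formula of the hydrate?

Mass of water lost = 11.09 − 8.213 = 2.877 g → 2.877 / 18.02 = 0.1597 mol H2O
Molar mass of NaBr = 102.89 g/mol → mol NaBr = 8.213 / 102.89 = 0.07982
n = 0.1597 / 0.07982 = 2.00 ≈ 2 → NaBr·2H2O

NaBr·2H2O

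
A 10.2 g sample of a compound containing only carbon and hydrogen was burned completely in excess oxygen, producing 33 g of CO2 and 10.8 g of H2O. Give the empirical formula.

mol C = 33 / 44.01 = 0.7498; mass C = 0.7498 × 12.01 = 9.005 g
mol H = 2 × (10.8 / 18.02) = 1.199; mass H = 1.199 × 1.008 = 1.208 g
Ratios (÷ 0.7498): C 1.000, H 1.599
Multiply by 5: C 5.00, H 7.99 → C5H8

C5H8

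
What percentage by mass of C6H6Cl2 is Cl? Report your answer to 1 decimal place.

47.6%

Molar mass = 6(12.01) + 6(1.008) + 2(35.45) = 149.008 g/mol
Mass of Cl per mole = 2 × 35.45 = 70.900 g
% Cl = 70.900 / 149.008 × 100 = 47.6%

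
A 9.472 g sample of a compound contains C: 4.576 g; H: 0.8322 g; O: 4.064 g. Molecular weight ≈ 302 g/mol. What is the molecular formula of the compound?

C12H26O8

Moles — C: 4.576 / 12.01 = 0.381 mol; H: 0.8322 / 1.008 = 0.8256 mol; O: 4.064 / 16.00 = 0.254 mol
Smallest is O at 0.254 mol; normalising gives C 1.500, H 3.250, O 1.000
Multiply by 4: C 6.00, H 13.00, O 4.00 → C6H13O4
Empirical-formula mass = 149.16 g/mol
n = 302 / 149.16 = 2.02 ≈ 2
Molecular formula = (C6H13O4)×2 = C12H26O8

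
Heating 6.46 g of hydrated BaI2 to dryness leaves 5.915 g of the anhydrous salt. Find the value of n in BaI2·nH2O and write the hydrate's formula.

Mass of water lost = 6.46 − 5.915 = 0.545 g → 0.545 / 18.02 = 0.03024 mol H2O
Molar mass of BaI2 = 391.13 g/mol → mol BaI2 = 5.915 / 391.13 = 0.01512
n = 0.03024 / 0.01512 = 2.00 ≈ 2 → BaI2·2H2O

BaI2·2H2O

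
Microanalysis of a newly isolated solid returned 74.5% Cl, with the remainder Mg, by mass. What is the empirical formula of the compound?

Assume 100 g: 74.5 g Cl, 25.5 g Mg.
Moles — Cl: 74.5 / 35.45 = 2.102 mol; Mg: 25.5 / 24.31 = 1.049 mol
Smallest is Mg at 1.049 mol; normalising gives Cl 2.003, Mg 1.000
≈ 2:1 → Cl2Mg

Cl2Mg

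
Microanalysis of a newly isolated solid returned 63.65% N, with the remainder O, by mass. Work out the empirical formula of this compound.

Assume 100 g: 63.65 g N, 36.35 g O.
Moles — N: 63.65 / 14.01 = 4.543 mol; O: 36.35 / 16.00 = 2.272 mol
Ratios (÷ 2.272): N 2.000, O 1.000
≈ 2:1 → N2O

N2O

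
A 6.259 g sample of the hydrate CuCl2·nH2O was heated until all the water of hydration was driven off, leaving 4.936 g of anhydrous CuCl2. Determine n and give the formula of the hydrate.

Mass of water lost = 6.259 − 4.936 = 1.323 g → 1.323 / 18.02 = 0.07342 mol H2O
Molar mass of CuCl2 = 134.45 g/mol → mol CuCl2 = 4.936 / 134.45 = 0.03671
n = 0.07342 / 0.03671 = 2.00 ≈ 2 → CuCl2·2H2O

CuCl2·2H2O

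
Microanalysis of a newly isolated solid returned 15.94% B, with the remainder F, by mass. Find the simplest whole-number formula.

BF3

Assume 100 g: 15.94 g B, 84.06 g F.
Moles — B: 15.94 / 10.81 = 1.475 mol; F: 84.06 / 19.00 = 4.424 mol
Smallest is B at 1.475 mol; normalising gives B 1.000, F 3.000
≈ 1:3 → BF3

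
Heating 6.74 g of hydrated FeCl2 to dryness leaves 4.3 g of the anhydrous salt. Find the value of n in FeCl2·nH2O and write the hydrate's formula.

Mass of water lost = 6.74 − 4.3 = 2.44 g → 2.44 / 18.02 = 0.1354 mol H2O
Molar mass of FeCl2 = 126.75 g/mol → mol FeCl2 = 4.3 / 126.75 = 0.03393
n = 0.1354 / 0.03393 = 3.99 ≈ 4 → FeCl2·4H2O

FeCl2·4H2O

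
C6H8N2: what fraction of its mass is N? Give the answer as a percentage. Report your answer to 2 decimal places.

25.91%

Molar mass = 6(12.01) + 8(1.008) + 2(14.01) = 108.144 g/mol
Mass of N per mole = 2 × 14.01 = 28.020 g
% N = 28.020 / 108.144 × 100 = 25.91%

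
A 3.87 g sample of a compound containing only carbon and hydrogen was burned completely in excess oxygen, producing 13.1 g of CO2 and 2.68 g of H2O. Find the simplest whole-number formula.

mol C = 13.1 / 44.01 = 0.2977; mass C = 0.2977 × 12.01 = 3.575 g
mol H = 2 × (2.68 / 18.02) = 0.2974; mass H = 0.2974 × 1.008 = 0.2998 g
Ratios (÷ 0.2974): C 1.001, H 1.000
→ CH

CH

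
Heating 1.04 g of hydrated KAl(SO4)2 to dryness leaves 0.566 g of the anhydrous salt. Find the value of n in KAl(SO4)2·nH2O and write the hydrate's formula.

Mass of water lost = 1.04 − 0.566 = 0.474 g → 0.474 / 18.02 = 0.0263 mol H2O
Molar mass of KAl(SO4)2 = 258.22 g/mol → mol KAl(SO4)2 = 0.566 / 258.22 = 0.002192
n = 0.0263 / 0.002192 = 12.00 ≈ 12 → KAl(SO4)2·12H2O

KAl(SO4)2·12H2O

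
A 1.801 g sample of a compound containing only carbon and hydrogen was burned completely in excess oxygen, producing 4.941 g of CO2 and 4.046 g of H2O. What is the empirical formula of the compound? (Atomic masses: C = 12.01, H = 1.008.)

CH4

mol C = 4.941 / 44.01 = 0.1123; mass C = 0.1123 × 12.01 = 1.348 g
mol H = 2 × (4.046 / 18.02) = 0.4491; mass H = 0.4491 × 1.008 = 0.4526 g
Smallest is C at 0.1123 mol; normalising gives C 1.000, H 4.000
Ratio ≈ 1:4, so the empirical formula is CH4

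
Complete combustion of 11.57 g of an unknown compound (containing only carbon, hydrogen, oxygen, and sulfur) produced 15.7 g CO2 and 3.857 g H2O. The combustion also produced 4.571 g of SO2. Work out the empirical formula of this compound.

mol C = 15.7 / 44.01 = 0.3567; mass C = 0.3567 × 12.01 = 4.284 g
mol H = 2 × (3.857 / 18.02) = 0.4281; mass H = 0.4281 × 1.008 = 0.4315 g
mol S = 4.571 / 64.07 = 0.07134; mass S = 2.288 g
mass O = 11.57 − (7.004) = 4.566 g → mol O = 0.2854
Smallest is S at 0.07134 mol; normalising gives C 5.000, H 6.000, O 4.000, S 1.000
Ratio ≈ 5:6:4:1, so the empirical formula is C5H6O4S

C5H6O4S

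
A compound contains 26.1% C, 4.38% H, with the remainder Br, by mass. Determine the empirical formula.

C5H10Br2

Assume 100 g: 26.1 g C, 4.38 g H, 69.52 g Br.
n(C) = 26.1/12.01 = 2.173, n(H) = 4.38/1.008 = 4.345, n(Br) = 69.52/79.90 = 0.8701
Ratios (÷ 0.8701): C 2.498, H 4.994, Br 1.000
×2: C 5.00, H 9.99, Br 2.00 → C5H10Br2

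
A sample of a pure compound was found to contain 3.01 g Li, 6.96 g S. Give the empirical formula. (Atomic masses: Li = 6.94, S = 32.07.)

Moles — Li: 3.01 / 6.94 = 0.4337 mol; S: 6.96 / 32.07 = 0.217 mol
Ratios (÷ 0.217): Li 1.998, S 1.000
Ratio ≈ 2:1, so the empirical formula is Li2S

Li2S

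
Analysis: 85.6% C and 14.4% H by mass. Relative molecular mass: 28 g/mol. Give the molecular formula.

Assume 100 g: 85.6 g C, 14.4 g H.
n(C) = 85.6/12.01 = 7.127, n(H) = 14.4/1.008 = 14.29
Divide by the smallest (7.127 mol C): C 1.000, H 2.004
→ CH2
Empirical-formula mass = 14.03 g/mol
n = 28 / 14.03 = 2.00 ≈ 2
Molecular formula = (CH2)×2 = C2H4

C2H4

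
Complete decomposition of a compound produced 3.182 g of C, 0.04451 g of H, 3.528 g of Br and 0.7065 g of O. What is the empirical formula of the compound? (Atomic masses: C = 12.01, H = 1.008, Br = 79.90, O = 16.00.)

C: 3.182 g ÷ 12.01 g/mol = 0.2649 mol
H: 0.04451 g ÷ 1.008 g/mol = 0.04416 mol
Br: 3.528 g ÷ 79.90 g/mol = 0.04416 mol
O: 0.7065 g ÷ 16.00 g/mol = 0.04416 mol
Ratios (÷ 0.04416): C 6.000, H 1.000, Br 1.000, O 1.000
→ C6HBrO

C6HBrO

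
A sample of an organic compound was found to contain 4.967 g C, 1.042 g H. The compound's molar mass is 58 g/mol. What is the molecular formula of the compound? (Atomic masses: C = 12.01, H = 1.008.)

C4H10

Moles — C: 4.967 / 12.01 = 0.4136 mol; H: 1.042 / 1.008 = 1.034 mol
Smallest is C at 0.4136 mol; normalising gives C 1.000, H 2.500
Multiply by 2: C 2.00, H 5.00 → C2H5
Empirical-formula mass = 29.06 g/mol
n = 58 / 29.06 = 2.00 ≈ 2
Molecular formula = (C2H5)×2 = C4H10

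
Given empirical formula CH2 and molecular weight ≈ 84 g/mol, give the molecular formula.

C6H12

Empirical-formula mass = 14.03 g/mol
n = 84 / 14.03 = 5.99 ≈ 6
Molecular formula = (CH2)6 = C6H12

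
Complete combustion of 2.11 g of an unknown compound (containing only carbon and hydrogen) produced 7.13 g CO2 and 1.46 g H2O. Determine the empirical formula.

mol C = 7.13 / 44.01 = 0.1620; mass C = 0.1620 × 12.01 = 1.946 g
mol H = 2 × (1.46 / 18.02) = 0.1620; mass H = 0.1620 × 1.008 = 0.1633 g
Divide by the smallest (0.162 mol C): C 1.000, H 1.000
Ratio ≈ 1:1, so the empirical formula is CH

CH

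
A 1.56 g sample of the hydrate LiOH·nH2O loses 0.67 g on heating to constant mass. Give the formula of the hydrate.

LiOH·H2O

Mass of anhydrous LiOH = 1.56 − 0.67 = 0.89 g
mol H2O = 0.67 / 18.02 = 0.03718
Molar mass of LiOH = 23.95 g/mol → mol LiOH = 0.89 / 23.95 = 0.03716
n = 0.03718 / 0.03716 = 1.00 ≈ 1 → LiOH·H2O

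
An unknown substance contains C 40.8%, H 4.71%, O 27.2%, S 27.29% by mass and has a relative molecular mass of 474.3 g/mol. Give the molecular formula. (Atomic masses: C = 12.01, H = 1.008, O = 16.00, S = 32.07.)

C16H22O8S4

Assume 100 g: 40.8 g C, 4.71 g H, 27.2 g O, 27.29 g S.
C: 40.8 g ÷ 12.01 g/mol = 3.397 mol
H: 4.71 g ÷ 1.008 g/mol = 4.673 mol
O: 27.2 g ÷ 16.00 g/mol = 1.7 mol
S: 27.29 g ÷ 32.07 g/mol = 0.851 mol
Ratios (÷ 0.851): C 3.992, H 5.491, O 1.998, S 1.000
×2: C 7.98, H 10.98, O 4.00, S 2.00 → C8H11O4S2
Empirical-formula mass = 235.31 g/mol
n = 474.3 / 235.31 = 2.02 ≈ 2
Molecular formula = (C8H11O4S2)×2 = C16H22O8S4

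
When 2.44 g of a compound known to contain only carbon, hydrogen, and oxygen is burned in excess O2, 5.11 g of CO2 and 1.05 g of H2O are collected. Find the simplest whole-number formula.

mol C = 5.11 / 44.01 = 0.1161; mass C = 0.1161 × 12.01 = 1.394 g
mol H = 2 × (1.05 / 18.02) = 0.1165; mass H = 0.1165 × 1.008 = 0.1175 g
mass O = 2.44 − (1.512) = 0.9280 g → mol O = 0.05800
Divide by the smallest (0.058 mol O): C 2.002, H 2.009, O 1.000
Ratio ≈ 2:2:1, so the empirical formula is C2H2O

C2H2O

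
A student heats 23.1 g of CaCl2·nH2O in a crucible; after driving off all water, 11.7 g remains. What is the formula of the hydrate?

CaCl2·6H2O

Mass of water lost = 23.1 − 11.7 = 11.4 g → 11.4 / 18.02 = 0.6326 mol H2O
Molar mass of CaCl2 = 110.98 g/mol → mol CaCl2 = 11.7 / 110.98 = 0.1054
n = 0.6326 / 0.1054 = 6.00 ≈ 6 → CaCl2·6H2O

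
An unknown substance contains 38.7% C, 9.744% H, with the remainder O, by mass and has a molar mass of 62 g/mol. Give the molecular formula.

Assume 100 g: 38.7 g C, 9.744 g H, 51.556 g O.
Moles — C: 38.7 / 12.01 = 3.222 mol; H: 9.744 / 1.008 = 9.667 mol; O: 51.556 / 16.00 = 3.222 mol
Divide by the smallest (3.222 mol O): C 1.000, H 3.000, O 1.000
Ratio ≈ 1:3:1, so the empirical formula is CH3O
Empirical-formula mass = 31.03 g/mol
n = 62 / 31.03 = 2.00 ≈ 2
Molecular formula = (CH3O)×2 = C2H6O2

C2H6O2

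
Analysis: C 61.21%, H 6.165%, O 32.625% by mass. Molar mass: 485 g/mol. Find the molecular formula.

C25H30O10

Assume 100 g: 61.21 g C, 6.165 g H, 32.625 g O.
n(C) = 61.21/12.01 = 5.097, n(H) = 6.165/1.008 = 6.116, n(O) = 32.625/16.00 = 2.039
Ratios (÷ 2.039): C 2.499, H 2.999, O 1.000
Multiply by 2: C 5.00, H 6.00, O 2.00 → C5H6O2
Empirical-formula mass = 98.10 g/mol
n = 485 / 98.10 = 4.94 ≈ 5
Molecular formula = (C5H6O2)×5 = C25H30O10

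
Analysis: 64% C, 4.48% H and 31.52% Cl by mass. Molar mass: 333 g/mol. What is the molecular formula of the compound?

C18H15Cl3

Assume 100 g: 64 g C, 4.48 g H, 31.52 g Cl.
Moles — C: 64 / 12.01 = 5.329 mol; H: 4.48 / 1.008 = 4.444 mol; Cl: 31.52 / 35.45 = 0.8891 mol
Divide by the smallest (0.8891 mol Cl): C 5.993, H 4.999, Cl 1.000
Ratio ≈ 6:5:1, so the empirical formula is C6H5Cl
Empirical-formula mass = 112.55 g/mol
n = 333 / 112.55 = 2.96 ≈ 3
Molecular formula = (C6H5Cl)×3 = C18H15Cl3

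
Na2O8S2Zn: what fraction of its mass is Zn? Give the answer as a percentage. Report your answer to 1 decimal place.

21.5%

Molar mass = 2(22.99) + 8(16.00) + 2(32.07) + 1(65.38) = 303.500 g/mol
Mass of Zn per mole = 1 × 65.38 = 65.380 g
% Zn = 65.380 / 303.500 × 100 = 21.5%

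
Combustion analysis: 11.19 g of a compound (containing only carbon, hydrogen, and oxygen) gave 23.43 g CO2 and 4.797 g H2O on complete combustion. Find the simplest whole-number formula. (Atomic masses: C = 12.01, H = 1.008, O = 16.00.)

C2H2O

mol C = 23.43 / 44.01 = 0.5324; mass C = 0.5324 × 12.01 = 6.394 g
mol H = 2 × (4.797 / 18.02) = 0.5324; mass H = 0.5324 × 1.008 = 0.5367 g
mass O = 11.19 − (6.931) = 4.259 g → mol O = 0.2662
Smallest is O at 0.2662 mol; normalising gives C 2.000, H 2.000, O 1.000
Ratio ≈ 2:2:1, so the empirical formula is C2H2O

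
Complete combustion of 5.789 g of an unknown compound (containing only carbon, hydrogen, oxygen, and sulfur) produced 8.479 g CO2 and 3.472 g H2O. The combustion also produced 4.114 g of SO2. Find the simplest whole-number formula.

mol C = 8.479 / 44.01 = 0.1927; mass C = 0.1927 × 12.01 = 2.314 g
mol H = 2 × (3.472 / 18.02) = 0.3853; mass H = 0.3853 × 1.008 = 0.3884 g
mol S = 4.114 / 64.07 = 0.06421; mass S = 2.059 g
mass O = 5.789 − (4.762) = 1.027 g → mol O = 0.06422
Ratios (÷ 0.06421): C 3.000, H 6.001, O 1.000, S 1.000
Ratio ≈ 3:6:1:1, so the empirical formula is C3H6OS

C3H6OS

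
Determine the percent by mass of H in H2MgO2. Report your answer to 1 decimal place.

3.5%

Molar mass = 2(1.008) + 1(24.31) + 2(16.00) = 58.326 g/mol
Mass of H per mole = 2 × 1.008 = 2.016 g
% H = 2.016 / 58.326 × 100 = 3.5%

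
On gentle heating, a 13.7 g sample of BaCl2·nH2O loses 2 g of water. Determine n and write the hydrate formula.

BaCl2·2H2O

Mass of anhydrous BaCl2 = 13.7 − 2 = 11.7 g
mol H2O = 2 / 18.02 = 0.111
Molar mass of BaCl2 = 208.23 g/mol → mol BaCl2 = 11.7 / 208.23 = 0.05619
n = 0.111 / 0.05619 = 1.98 ≈ 2 → BaCl2·2H2O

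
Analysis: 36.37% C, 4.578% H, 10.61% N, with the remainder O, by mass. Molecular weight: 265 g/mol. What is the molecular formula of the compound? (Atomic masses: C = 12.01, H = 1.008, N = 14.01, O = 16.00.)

C8H12N2O8

Assume 100 g: 36.37 g C, 4.578 g H, 10.61 g N, 48.442 g O.
n(C) = 36.37/12.01 = 3.028, n(H) = 4.578/1.008 = 4.542, n(N) = 10.61/14.01 = 0.7573, n(O) = 48.442/16.00 = 3.028
Divide by the smallest (0.7573 mol N): C 3.999, H 5.997, N 1.000, O 3.998
≈ 4:6:1:4 → C4H6NO4
Empirical-formula mass = 132.10 g/mol
n = 265 / 132.10 = 2.01 ≈ 2
Molecular formula = (C4H6NO4)×2 = C8H12N2O8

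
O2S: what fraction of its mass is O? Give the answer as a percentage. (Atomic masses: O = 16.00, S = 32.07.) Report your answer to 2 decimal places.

49.95%

Molar mass = 2(16.00) + 1(32.07) = 64.070 g/mol
Mass of O per mole = 2 × 16.00 = 32.000 g
% O = 32.000 / 64.070 × 100 = 49.95%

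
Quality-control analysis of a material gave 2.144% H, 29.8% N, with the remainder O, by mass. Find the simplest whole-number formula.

Assume 100 g: 2.144 g H, 29.8 g N, 68.056 g O.
n(H) = 2.144/1.008 = 2.127, n(N) = 29.8/14.01 = 2.127, n(O) = 68.056/16.00 = 4.253
Smallest is H at 2.127 mol; normalising gives H 1.000, N 1.000, O 2.000
≈ 1:1:2 → HNO2

HNO2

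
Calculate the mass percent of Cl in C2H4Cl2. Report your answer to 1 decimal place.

71.7%

Molar mass = 2(12.01) + 4(1.008) + 2(35.45) = 98.952 g/mol
Mass of Cl per mole = 2 × 35.45 = 70.900 g
% Cl = 70.900 / 98.952 × 100 = 71.7%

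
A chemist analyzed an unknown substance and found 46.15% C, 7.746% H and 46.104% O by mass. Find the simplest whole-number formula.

Assume 100 g: 46.15 g C, 7.746 g H, 46.104 g O.
Moles — C: 46.15 / 12.01 = 3.843 mol; H: 7.746 / 1.008 = 7.685 mol; O: 46.104 / 16.00 = 2.881 mol
Divide by the smallest (2.881 mol O): C 1.334, H 2.667, O 1.000
×3: C 4.00, H 8.00, O 3.00 → C4H8O3

C4H8O3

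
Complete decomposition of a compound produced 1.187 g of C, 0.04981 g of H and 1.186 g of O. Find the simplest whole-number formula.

C4H2O3

C: 1.187 g ÷ 12.01 g/mol = 0.09883 mol
H: 0.04981 g ÷ 1.008 g/mol = 0.04941 mol
O: 1.186 g ÷ 16.00 g/mol = 0.07412 mol
Divide by the smallest (0.04941 mol H): C 2.000, H 1.000, O 1.500
Multiply by 2: C 4.00, H 2.00, O 3.00 → C4H2O3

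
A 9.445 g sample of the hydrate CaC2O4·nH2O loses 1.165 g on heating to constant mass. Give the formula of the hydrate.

CaC2O4·H2O

Mass of anhydrous CaC2O4 = 9.445 − 1.165 = 8.28 g
mol H2O = 1.165 / 18.02 = 0.06465
Molar mass of CaC2O4 = 128.10 g/mol → mol CaC2O4 = 8.28 / 128.10 = 0.06464
n = 0.06465 / 0.06464 = 1.00 ≈ 1 → CaC2O4·H2O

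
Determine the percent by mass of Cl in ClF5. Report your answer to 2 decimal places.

Molar mass = 1(35.45) + 5(19.00) = 130.450 g/mol
Mass of Cl per mole = 1 × 35.45 = 35.450 g
% Cl = 35.450 / 130.450 × 100 = 27.18%

27.18%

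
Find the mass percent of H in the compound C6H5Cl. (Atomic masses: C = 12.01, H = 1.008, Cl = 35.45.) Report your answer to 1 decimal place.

Molar mass = 6(12.01) + 5(1.008) + 1(35.45) = 112.550 g/mol
Mass of H per mole = 5 × 1.008 = 5.040 g
% H = 5.040 / 112.550 × 100 = 4.5%

4.5%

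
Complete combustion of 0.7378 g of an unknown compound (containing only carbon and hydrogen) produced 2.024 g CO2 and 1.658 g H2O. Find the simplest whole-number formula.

CH4

mol C = 2.024 / 44.01 = 0.04599; mass C = 0.04599 × 12.01 = 0.5523 g
mol H = 2 × (1.658 / 18.02) = 0.1840; mass H = 0.1840 × 1.008 = 0.1855 g
Smallest is C at 0.04599 mol; normalising gives C 1.000, H 4.001
→ CH4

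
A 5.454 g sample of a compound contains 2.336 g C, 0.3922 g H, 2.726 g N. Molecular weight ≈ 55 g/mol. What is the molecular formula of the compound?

C2H4N2

C: 2.336 g ÷ 12.01 g/mol = 0.1945 mol
H: 0.3922 g ÷ 1.008 g/mol = 0.3891 mol
N: 2.726 g ÷ 14.01 g/mol = 0.1946 mol
Ratios (÷ 0.1945): C 1.000, H 2.000, N 1.000
≈ 1:2:1 → CH2N
Empirical-formula mass = 28.04 g/mol
n = 55 / 28.04 = 1.96 ≈ 2
Molecular formula = (CH2N)×2 = C2H4N2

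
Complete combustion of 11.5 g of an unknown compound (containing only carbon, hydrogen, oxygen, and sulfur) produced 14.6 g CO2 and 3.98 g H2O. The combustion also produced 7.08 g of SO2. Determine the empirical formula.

C3H4O2S

mol C = 14.6 / 44.01 = 0.3317; mass C = 0.3317 × 12.01 = 3.984 g
mol H = 2 × (3.98 / 18.02) = 0.4417; mass H = 0.4417 × 1.008 = 0.4453 g
mol S = 7.08 / 64.07 = 0.1105; mass S = 3.544 g
mass O = 11.5 − (7.973) = 3.527 g → mol O = 0.2204
Smallest is S at 0.1105 mol; normalising gives C 3.002, H 3.997, O 1.995, S 1.000
≈ 3:4:2:1 → C3H4O2S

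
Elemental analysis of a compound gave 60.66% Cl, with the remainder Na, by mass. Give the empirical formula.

ClNa

Assume 100 g: 60.66 g Cl, 39.34 g Na.
Cl: 60.66 g ÷ 35.45 g/mol = 1.711 mol
Na: 39.34 g ÷ 22.99 g/mol = 1.711 mol
Smallest is Cl at 1.711 mol; normalising gives Cl 1.000, Na 1.000
→ ClNa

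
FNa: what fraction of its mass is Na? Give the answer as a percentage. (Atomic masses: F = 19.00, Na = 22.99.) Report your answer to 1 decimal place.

54.8%

Molar mass = 1(19.00) + 1(22.99) = 41.990 g/mol
Mass of Na per mole = 1 × 22.99 = 22.990 g
% Na = 22.990 / 41.990 × 100 = 54.8%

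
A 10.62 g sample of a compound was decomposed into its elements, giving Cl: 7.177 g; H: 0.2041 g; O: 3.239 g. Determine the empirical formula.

Cl: 7.177 g ÷ 35.45 g/mol = 0.2025 mol
H: 0.2041 g ÷ 1.008 g/mol = 0.2025 mol
O: 3.239 g ÷ 16.00 g/mol = 0.2024 mol
Ratios (÷ 0.2024): Cl 1.000, H 1.000, O 1.000
Ratio ≈ 1:1:1, so the empirical formula is ClHO

ClHO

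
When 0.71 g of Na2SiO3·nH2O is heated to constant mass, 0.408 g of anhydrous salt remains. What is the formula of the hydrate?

Na2SiO3·5H2O

Mass of water lost = 0.71 − 0.408 = 0.302 g → 0.302 / 18.02 = 0.01676 mol H2O
Molar mass of Na2SiO3 = 122.07 g/mol → mol Na2SiO3 = 0.408 / 122.07 = 0.003342
n = 0.01676 / 0.003342 = 5.01 ≈ 5 → Na2SiO3·5H2O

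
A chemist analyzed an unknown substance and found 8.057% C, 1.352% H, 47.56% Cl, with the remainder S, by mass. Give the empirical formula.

CH2Cl2S2

Assume 100 g: 8.057 g C, 1.352 g H, 47.56 g Cl, 43.031 g S.
n(C) = 8.057/12.01 = 0.6709, n(H) = 1.352/1.008 = 1.341, n(Cl) = 47.56/35.45 = 1.342, n(S) = 43.031/32.07 = 1.342
Smallest is C at 0.6709 mol; normalising gives C 1.000, H 1.999, Cl 2.000, S 2.000
Ratio ≈ 1:2:2:2, so the empirical formula is CH2Cl2S2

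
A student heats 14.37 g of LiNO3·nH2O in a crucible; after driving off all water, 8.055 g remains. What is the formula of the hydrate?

Mass of water lost = 14.37 − 8.055 = 6.315 g → 6.315 / 18.02 = 0.3504 mol H2O
Molar mass of LiNO3 = 68.95 g/mol → mol LiNO3 = 8.055 / 68.95 = 0.1168
n = 0.3504 / 0.1168 = 3.00 ≈ 3 → LiNO3·3H2O

LiNO3·3H2O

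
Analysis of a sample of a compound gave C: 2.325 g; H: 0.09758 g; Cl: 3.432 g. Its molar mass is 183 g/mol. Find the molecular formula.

C6H3Cl3

n(C) = 2.325/12.01 = 0.1936, n(H) = 0.09758/1.008 = 0.09681, n(Cl) = 3.432/35.45 = 0.09681
Ratios (÷ 0.09681): C 2.000, H 1.000, Cl 1.000
≈ 2:1:1 → C2HCl
Empirical-formula mass = 60.48 g/mol
n = 183 / 60.48 = 3.03 ≈ 3
Molecular formula = (C2HCl)×3 = C6H3Cl3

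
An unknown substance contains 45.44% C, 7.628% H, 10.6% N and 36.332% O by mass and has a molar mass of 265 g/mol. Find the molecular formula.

Assume 100 g: 45.44 g C, 7.628 g H, 10.6 g N, 36.332 g O.
n(C) = 45.44/12.01 = 3.784, n(H) = 7.628/1.008 = 7.567, n(N) = 10.6/14.01 = 0.7566, n(O) = 36.332/16.00 = 2.271
Ratios (÷ 0.7566): C 5.001, H 10.002, N 1.000, O 3.001
≈ 5:10:1:3 → C5H10NO3
Empirical-formula mass = 132.14 g/mol
n = 265 / 132.14 = 2.01 ≈ 2
Molecular formula = (C5H10NO3)×2 = C10H20N2O6

C10H20N2O6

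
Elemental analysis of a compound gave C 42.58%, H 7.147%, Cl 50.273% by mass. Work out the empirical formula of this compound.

C5H10Cl2

Assume 100 g: 42.58 g C, 7.147 g H, 50.273 g Cl.
n(C) = 42.58/12.01 = 3.545, n(H) = 7.147/1.008 = 7.09, n(Cl) = 50.273/35.45 = 1.418
Smallest is Cl at 1.418 mol; normalising gives C 2.500, H 5.000, Cl 1.000
Multiply by 2: C 5.00, H 10.00, Cl 2.00 → C5H10Cl2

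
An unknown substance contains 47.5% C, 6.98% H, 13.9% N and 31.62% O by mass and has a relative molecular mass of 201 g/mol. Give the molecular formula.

C8H14N2O4

Assume 100 g: 47.5 g C, 6.98 g H, 13.9 g N, 31.62 g O.
C: 47.5 g ÷ 12.01 g/mol = 3.955 mol
H: 6.98 g ÷ 1.008 g/mol = 6.925 mol
N: 13.9 g ÷ 14.01 g/mol = 0.9921 mol
O: 31.62 g ÷ 16.00 g/mol = 1.976 mol
Ratios (÷ 0.9921): C 3.986, H 6.979, N 1.000, O 1.992
Ratio ≈ 4:7:1:2, so the empirical formula is C4H7NO2
Empirical-formula mass = 101.11 g/mol
n = 201 / 101.11 = 1.99 ≈ 2
Molecular formula = (C4H7NO2)×2 = C8H14N2O4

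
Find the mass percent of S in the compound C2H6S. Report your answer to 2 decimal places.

51.61%

Molar mass = 2(12.01) + 6(1.008) + 1(32.07) = 62.138 g/mol
Mass of S per mole = 1 × 32.07 = 32.070 g
% S = 32.070 / 62.138 × 100 = 51.61%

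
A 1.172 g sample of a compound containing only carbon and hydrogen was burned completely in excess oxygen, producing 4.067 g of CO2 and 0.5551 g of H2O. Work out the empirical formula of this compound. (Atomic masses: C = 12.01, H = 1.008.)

mol C = 4.067 / 44.01 = 0.09241; mass C = 0.09241 × 12.01 = 1.110 g
mol H = 2 × (0.5551 / 18.02) = 0.06161; mass H = 0.06161 × 1.008 = 0.06210 g
Smallest is H at 0.06161 mol; normalising gives C 1.500, H 1.000
Scaling by 2: C 3.00, H 2.00 → C3H2

C3H2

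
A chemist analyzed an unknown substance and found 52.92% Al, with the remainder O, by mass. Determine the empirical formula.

Al2O3

Assume 100 g: 52.92 g Al, 47.08 g O.
Moles — Al: 52.92 / 26.98 = 1.961 mol; O: 47.08 / 16.00 = 2.942 mol
Smallest is Al at 1.961 mol; normalising gives Al 1.000, O 1.500
Scaling by 2: Al 2.00, O 3.00 → Al2O3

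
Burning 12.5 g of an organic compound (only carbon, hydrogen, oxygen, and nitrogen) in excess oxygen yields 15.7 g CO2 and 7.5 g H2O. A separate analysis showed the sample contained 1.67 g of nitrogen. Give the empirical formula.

C3H7NO3

mol C = 15.7 / 44.01 = 0.3567; mass C = 0.3567 × 12.01 = 4.284 g
mol H = 2 × (7.5 / 18.02) = 0.8324; mass H = 0.8324 × 1.008 = 0.8391 g
mol N = 1.67 / 14.01 = 0.1192
mass O = 12.5 − (6.793) = 5.707 g → mol O = 0.3567
Smallest is N at 0.1192 mol; normalising gives C 2.993, H 6.983, N 1.000, O 2.992
Ratio ≈ 3:7:1:3, so the empirical formula is C3H7NO3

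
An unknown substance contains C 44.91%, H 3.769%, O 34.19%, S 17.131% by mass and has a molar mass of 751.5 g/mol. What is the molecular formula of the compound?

C28H28O16S4

Assume 100 g: 44.91 g C, 3.769 g H, 34.19 g O, 17.131 g S.
Moles — C: 44.91 / 12.01 = 3.739 mol; H: 3.769 / 1.008 = 3.739 mol; O: 34.19 / 16.00 = 2.137 mol; S: 17.131 / 32.07 = 0.5342 mol
Smallest is S at 0.5342 mol; normalising gives C 7.000, H 7.000, O 4.000, S 1.000
Ratio ≈ 7:7:4:1, so the empirical formula is C7H7O4S
Empirical-formula mass = 187.20 g/mol
n = 751.5 / 187.20 = 4.01 ≈ 4
Molecular formula = (C7H7O4S)×4 = C28H28O16S4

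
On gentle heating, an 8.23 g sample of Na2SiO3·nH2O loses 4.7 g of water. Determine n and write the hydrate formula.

Mass of anhydrous Na2SiO3 = 8.23 − 4.7 = 3.53 g
mol H2O = 4.7 / 18.02 = 0.2608
Molar mass of Na2SiO3 = 122.07 g/mol → mol Na2SiO3 = 3.53 / 122.07 = 0.02892
n = 0.2608 / 0.02892 = 9.02 ≈ 9 → Na2SiO3·9H2O

Na2SiO3·9H2O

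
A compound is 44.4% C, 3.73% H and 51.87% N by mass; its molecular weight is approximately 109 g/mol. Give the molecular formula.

C4H4N4

Assume 100 g: 44.4 g C, 3.73 g H, 51.87 g N.
C: 44.4 g ÷ 12.01 g/mol = 3.697 mol
H: 3.73 g ÷ 1.008 g/mol = 3.7 mol
N: 51.87 g ÷ 14.01 g/mol = 3.702 mol
Divide by the smallest (3.697 mol C): C 1.000, H 1.001, N 1.001
≈ 1:1:1 → CHN
Empirical-formula mass = 27.03 g/mol
n = 109 / 27.03 = 4.03 ≈ 4
Molecular formula = (CHN)×4 = C4H4N4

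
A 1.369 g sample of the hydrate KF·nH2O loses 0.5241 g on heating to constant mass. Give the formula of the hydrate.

Mass of anhydrous KF = 1.369 − 0.5241 = 0.8449 g
mol H2O = 0.5241 / 18.02 = 0.02908
Molar mass of KF = 58.10 g/mol → mol KF = 0.8449 / 58.10 = 0.01454
n = 0.02908 / 0.01454 = 2.00 ≈ 2 → KF·2H2O

KF·2H2O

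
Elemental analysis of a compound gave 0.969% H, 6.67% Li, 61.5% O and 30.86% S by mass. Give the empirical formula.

Assume 100 g: 0.969 g H, 6.67 g Li, 61.5 g O, 30.86 g S.
Moles — H: 0.969 / 1.008 = 0.9613 mol; Li: 6.67 / 6.94 = 0.9611 mol; O: 61.5 / 16.00 = 3.844 mol; S: 30.86 / 32.07 = 0.9623 mol
Ratios (÷ 0.9611): H 1.000, Li 1.000, O 3.999, S 1.001
Ratio ≈ 1:1:4:1, so the empirical formula is HLiO4S

HLiO4S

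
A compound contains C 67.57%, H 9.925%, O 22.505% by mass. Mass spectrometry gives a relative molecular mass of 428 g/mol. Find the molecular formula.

C24H42O6

Assume 100 g: 67.57 g C, 9.925 g H, 22.505 g O.
Moles — C: 67.57 / 12.01 = 5.626 mol; H: 9.925 / 1.008 = 9.846 mol; O: 22.505 / 16.00 = 1.407 mol
Ratios (÷ 1.407): C 4.000, H 7.000, O 1.000
Ratio ≈ 4:7:1, so the empirical formula is C4H7O
Empirical-formula mass = 71.10 g/mol
n = 428 / 71.10 = 6.02 ≈ 6
Molecular formula = (C4H7O)×6 = C24H42O6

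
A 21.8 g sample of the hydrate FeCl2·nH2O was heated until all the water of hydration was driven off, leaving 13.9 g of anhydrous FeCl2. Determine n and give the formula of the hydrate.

FeCl2·4H2O

Mass of water lost = 21.8 − 13.9 = 7.9 g → 7.9 / 18.02 = 0.4384 mol H2O
Molar mass of FeCl2 = 126.75 g/mol → mol FeCl2 = 13.9 / 126.75 = 0.1097
n = 0.4384 / 0.1097 = 4.00 ≈ 4 → FeCl2·4H2O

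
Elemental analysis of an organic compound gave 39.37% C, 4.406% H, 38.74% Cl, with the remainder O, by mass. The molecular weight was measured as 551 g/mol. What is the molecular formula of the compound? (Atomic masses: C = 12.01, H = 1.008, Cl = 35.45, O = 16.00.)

Assume 100 g: 39.37 g C, 4.406 g H, 38.74 g Cl, 17.484 g O.
n(C) = 39.37/12.01 = 3.278, n(H) = 4.406/1.008 = 4.371, n(Cl) = 38.74/35.45 = 1.093, n(O) = 17.484/16.00 = 1.093
Divide by the smallest (1.093 mol O): C 3.000, H 4.000, Cl 1.000, O 1.000
≈ 3:4:1:1 → C3H4ClO
Empirical-formula mass = 91.51 g/mol
n = 551 / 91.51 = 6.02 ≈ 6
Molecular formula = (C3H4ClO)×6 = C18H24Cl6O6

C18H24Cl6O6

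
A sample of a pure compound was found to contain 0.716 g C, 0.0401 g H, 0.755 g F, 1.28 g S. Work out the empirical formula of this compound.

C3H2F2S2

n(C) = 0.716/12.01 = 0.05962, n(H) = 0.0401/1.008 = 0.03978, n(F) = 0.755/19.00 = 0.03974, n(S) = 1.28/32.07 = 0.03991
Divide by the smallest (0.03974 mol F): C 1.500, H 1.001, F 1.000, S 1.004
Multiply by 2: C 3.00, H 2.00, F 2.00, S 2.01 → C3H2F2S2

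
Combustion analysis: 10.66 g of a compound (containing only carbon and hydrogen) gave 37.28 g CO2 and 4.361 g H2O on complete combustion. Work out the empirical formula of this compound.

C7H4

mol C = 37.28 / 44.01 = 0.8471; mass C = 0.8471 × 12.01 = 10.17 g
mol H = 2 × (4.361 / 18.02) = 0.4840; mass H = 0.4840 × 1.008 = 0.4879 g
Divide by the smallest (0.484 mol H): C 1.750, H 1.000
×4: C 7.00, H 4.00 → C7H4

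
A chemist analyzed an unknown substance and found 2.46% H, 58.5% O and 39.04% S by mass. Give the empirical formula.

H2O3S

Assume 100 g: 2.46 g H, 58.5 g O, 39.04 g S.
Moles — H: 2.46 / 1.008 = 2.44 mol; O: 58.5 / 16.00 = 3.656 mol; S: 39.04 / 32.07 = 1.217 mol
Ratios (÷ 1.217): H 2.005, O 3.003, S 1.000
≈ 2:3:1 → H2O3S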